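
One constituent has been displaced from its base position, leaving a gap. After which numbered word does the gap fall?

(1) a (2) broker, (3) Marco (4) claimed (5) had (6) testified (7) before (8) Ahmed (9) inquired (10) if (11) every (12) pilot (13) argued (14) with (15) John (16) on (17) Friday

The displaced element is "a broker" (word 2).
It is linked across 1 clause boundary (Ø).
It functions as the subject of "testified", so the gap sits immediately after word 4 ("claimed").
Base order: Marco claimed that a broker had testified before Ahmed inquired if every pilot argued with John on Friday.

4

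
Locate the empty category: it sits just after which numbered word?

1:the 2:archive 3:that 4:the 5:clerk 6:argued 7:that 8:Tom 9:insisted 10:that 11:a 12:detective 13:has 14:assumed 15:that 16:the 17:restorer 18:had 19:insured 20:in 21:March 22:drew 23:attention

The displaced element is "the archive" (word 2).
It is linked across 3 clause boundaries (that → that → that).
It functions as the direct object of "insured", so the gap sits immediately after word 19 ("insured").
Base order: The clerk argued that Tom insisted that a detective has assumed that the restorer had insured the archive in March.

19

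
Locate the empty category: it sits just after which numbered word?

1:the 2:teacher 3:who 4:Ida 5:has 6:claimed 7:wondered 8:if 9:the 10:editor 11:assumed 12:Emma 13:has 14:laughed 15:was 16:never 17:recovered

6

The displaced element is "the teacher" (word 2).
It is linked across 1 clause boundary (Ø).
It functions as the subject of "wondered", so the gap sits immediately after word 6 ("claimed").
Base order: Ida has claimed the teacher wondered if the editor assumed Emma has laughed.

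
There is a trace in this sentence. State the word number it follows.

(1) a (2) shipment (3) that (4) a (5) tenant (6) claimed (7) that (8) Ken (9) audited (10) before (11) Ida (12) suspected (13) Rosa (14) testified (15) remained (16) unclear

9

The displaced element is "a shipment" (word 2).
It is linked across 1 clause boundary (that).
It functions as the direct object of "audited", so the gap sits immediately after word 9 ("audited").
Base order: A tenant claimed that Ken audited a shipment before Ida suspected Rosa testified.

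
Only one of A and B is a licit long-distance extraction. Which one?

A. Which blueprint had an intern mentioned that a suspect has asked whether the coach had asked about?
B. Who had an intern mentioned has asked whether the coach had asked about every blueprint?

B

In A, the wh-phrase is extracted from inside a wh-island (introduced by "whether"), which blocks movement.
In B, the extraction path crosses only that-complement boundaries, which are transparent.
So B is grammatical.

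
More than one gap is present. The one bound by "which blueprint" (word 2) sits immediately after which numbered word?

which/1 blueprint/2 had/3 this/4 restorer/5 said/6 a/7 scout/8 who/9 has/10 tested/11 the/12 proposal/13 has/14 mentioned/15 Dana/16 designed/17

The displaced element is "which blueprint" (word 2).
It is linked across 2 clause boundaries (Ø → Ø).
It functions as the direct object of "designed", so the gap sits immediately after word 17 ("designed").
Base order: This restorer had said a scout who has tested the proposal has mentioned Dana designed which blueprint.

17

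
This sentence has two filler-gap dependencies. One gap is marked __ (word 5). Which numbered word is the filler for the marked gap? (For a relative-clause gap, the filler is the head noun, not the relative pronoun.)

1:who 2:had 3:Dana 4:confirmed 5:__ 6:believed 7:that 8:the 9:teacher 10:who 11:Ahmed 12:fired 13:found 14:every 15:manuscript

1

The marked gap is the subject of "believed".
Its filler is the fronted wh-phrase "who", at word 1.
(The other dependency links word 9 to a gap after word 12.)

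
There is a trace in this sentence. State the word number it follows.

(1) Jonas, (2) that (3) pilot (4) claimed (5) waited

The displaced element is "Jonas" (word 1).
It is linked across 1 clause boundary (Ø).
It functions as the subject of "waited", so the gap sits immediately after word 4 ("claimed").
Base order: That pilot claimed that Jonas waited.

4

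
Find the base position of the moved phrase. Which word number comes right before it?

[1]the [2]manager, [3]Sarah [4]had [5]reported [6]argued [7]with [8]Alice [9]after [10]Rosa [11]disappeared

The displaced element is "the manager" (word 2).
It is linked across 1 clause boundary (Ø).
It functions as the subject of "argued", so the gap sits immediately after word 5 ("reported").
Base order: Sarah had reported the manager argued with Alice after Rosa disappeared.

5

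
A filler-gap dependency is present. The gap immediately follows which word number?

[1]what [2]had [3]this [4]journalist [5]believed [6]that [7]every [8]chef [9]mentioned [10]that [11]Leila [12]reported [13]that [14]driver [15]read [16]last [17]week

15

The displaced element is "what" (word 1).
It is linked across 3 clause boundaries (that → that → Ø).
It functions as the direct object of "read", so the gap sits immediately after word 15 ("read").
Base order: This journalist had believed that every chef mentioned that Leila reported that driver read what last week.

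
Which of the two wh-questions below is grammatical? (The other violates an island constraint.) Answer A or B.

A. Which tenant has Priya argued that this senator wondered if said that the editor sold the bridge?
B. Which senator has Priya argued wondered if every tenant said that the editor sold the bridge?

In A, the wh-phrase is extracted from inside a wh-island (introduced by "if"), which blocks movement.
In B, the extraction path crosses only that-complement boundaries, which are transparent.
So B is grammatical.

B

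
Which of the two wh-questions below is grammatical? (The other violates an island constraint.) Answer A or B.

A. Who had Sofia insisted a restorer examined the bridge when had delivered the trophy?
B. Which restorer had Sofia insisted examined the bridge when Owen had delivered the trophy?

B

In A, the wh-phrase is extracted from inside an adjunct island (introduced by "when"), which blocks movement.
In B, the extraction path crosses only that-complement boundaries, which are transparent.
So B is grammatical.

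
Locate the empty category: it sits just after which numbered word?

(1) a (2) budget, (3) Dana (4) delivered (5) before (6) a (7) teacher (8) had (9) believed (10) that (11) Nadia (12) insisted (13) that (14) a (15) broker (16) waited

The displaced element is "a budget" (word 2).
It functions as the direct object of "delivered", so the gap sits immediately after word 4 ("delivered").
Base order: Dana delivered a budget before a teacher had believed that Nadia insisted that a broker waited.

4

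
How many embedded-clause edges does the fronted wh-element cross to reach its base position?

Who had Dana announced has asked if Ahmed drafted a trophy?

1

"who" is extracted from the subject of "asked".
Boundaries crossed, outermost first: [Ø] — 1 in total.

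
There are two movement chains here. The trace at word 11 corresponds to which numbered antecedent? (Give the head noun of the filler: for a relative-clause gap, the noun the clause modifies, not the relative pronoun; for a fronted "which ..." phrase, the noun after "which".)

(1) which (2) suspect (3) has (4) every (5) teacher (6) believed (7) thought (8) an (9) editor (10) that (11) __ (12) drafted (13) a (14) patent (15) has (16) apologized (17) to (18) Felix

9

The marked gap is inside the relative clause, the subject of "drafted".
Its filler is the head noun "editor" (via "that"), at word 9.
(The other dependency links word 2 to a gap after word 6.)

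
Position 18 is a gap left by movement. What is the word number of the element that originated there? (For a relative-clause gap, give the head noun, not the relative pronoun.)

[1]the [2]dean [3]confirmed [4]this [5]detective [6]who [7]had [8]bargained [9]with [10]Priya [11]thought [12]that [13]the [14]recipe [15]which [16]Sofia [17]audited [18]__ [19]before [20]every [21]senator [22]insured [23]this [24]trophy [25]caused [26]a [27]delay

The gap at 18 is the object of "audited", inside a relative clause.
The relative pronoun is "which" (word 15); it is bound by the head noun immediately before it.
Its filler is the head noun "recipe", at word 14.

14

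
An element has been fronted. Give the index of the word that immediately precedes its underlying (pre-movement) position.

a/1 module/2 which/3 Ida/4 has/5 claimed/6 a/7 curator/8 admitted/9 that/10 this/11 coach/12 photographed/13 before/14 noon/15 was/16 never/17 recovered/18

13

The displaced element is "a module" (word 2).
It is linked across 2 clause boundaries (Ø → that).
It functions as the direct object of "photographed", so the gap sits immediately after word 13 ("photographed").
Base order: Ida has claimed a curator admitted that this coach photographed a module before noon.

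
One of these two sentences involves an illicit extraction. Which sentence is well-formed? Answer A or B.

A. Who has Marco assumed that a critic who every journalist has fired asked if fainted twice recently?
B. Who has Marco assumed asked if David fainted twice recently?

In A, the wh-phrase is extracted from inside a wh-island (introduced by "if"), which blocks movement.
In B, the extraction path crosses only that-complement boundaries, which are transparent.
So B is grammatical.

B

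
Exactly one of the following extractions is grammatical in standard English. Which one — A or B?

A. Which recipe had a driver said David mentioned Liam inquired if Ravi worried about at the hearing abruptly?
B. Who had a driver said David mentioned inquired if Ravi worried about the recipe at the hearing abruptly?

In A, the wh-phrase is extracted from inside a wh-island (introduced by "if"), which blocks movement.
In B, the extraction path crosses only that-complement boundaries, which are transparent.
So B is grammatical.

B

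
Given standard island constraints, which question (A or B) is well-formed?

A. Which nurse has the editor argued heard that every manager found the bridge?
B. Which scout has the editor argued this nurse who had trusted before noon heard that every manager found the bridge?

A

In B, the wh-phrase is extracted from inside a complex-NP island (relative clause) (introduced by "who"), which blocks movement.
In A, the extraction path crosses only that-complement boundaries, which are transparent.
So A is grammatical.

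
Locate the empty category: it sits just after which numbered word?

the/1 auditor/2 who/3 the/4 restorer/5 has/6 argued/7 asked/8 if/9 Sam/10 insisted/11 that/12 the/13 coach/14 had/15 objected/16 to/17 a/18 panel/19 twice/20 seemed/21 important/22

7

The displaced element is "the auditor" (word 2).
It is linked across 1 clause boundary (Ø).
It functions as the subject of "asked", so the gap sits immediately after word 7 ("argued").
Base order: The restorer has argued the auditor asked if Sam insisted that the coach had objected to a panel twice.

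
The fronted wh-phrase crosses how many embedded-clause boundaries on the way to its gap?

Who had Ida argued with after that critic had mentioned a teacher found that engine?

0

"who" originates inside the matrix clause — no clause boundary is crossed.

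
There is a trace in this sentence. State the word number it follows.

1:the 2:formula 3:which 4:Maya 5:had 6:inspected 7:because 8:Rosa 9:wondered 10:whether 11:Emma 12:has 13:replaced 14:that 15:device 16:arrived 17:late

6

The displaced element is "the formula" (word 2).
It functions as the direct object of "inspected", so the gap sits immediately after word 6 ("inspected").
Base order: Maya had inspected the formula because Rosa wondered whether Emma has replaced that device.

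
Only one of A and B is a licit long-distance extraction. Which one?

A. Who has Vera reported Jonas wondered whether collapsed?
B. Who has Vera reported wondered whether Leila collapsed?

In A, the wh-phrase is extracted from inside a wh-island (introduced by "whether"), which blocks movement.
In B, the extraction path crosses only that-complement boundaries, which are transparent.
So B is grammatical.

B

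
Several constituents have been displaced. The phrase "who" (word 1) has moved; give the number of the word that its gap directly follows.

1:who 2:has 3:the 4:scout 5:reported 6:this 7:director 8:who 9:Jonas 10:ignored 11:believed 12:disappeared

The displaced element is "who" (word 1).
It is linked across 2 clause boundaries (Ø → Ø).
It functions as the subject of "disappeared", so the gap sits immediately after word 11 ("believed").
Base order: The scout has reported this director who Jonas ignored believed that who disappeared.

11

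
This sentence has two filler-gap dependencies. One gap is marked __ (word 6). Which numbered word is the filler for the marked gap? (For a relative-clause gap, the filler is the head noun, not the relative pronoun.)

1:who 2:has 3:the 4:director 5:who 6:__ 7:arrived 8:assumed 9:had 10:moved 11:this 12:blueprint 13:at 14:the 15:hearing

4

The marked gap is inside the relative clause, the subject of "arrived".
Its filler is the head noun "director" (via "who"), at word 4.
(The other dependency links word 1 to a gap after word 8.)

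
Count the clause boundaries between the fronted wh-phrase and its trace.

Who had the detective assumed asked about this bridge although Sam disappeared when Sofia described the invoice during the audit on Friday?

1

"who" is extracted from the subject of "asked".
Boundaries crossed, outermost first: [Ø] — 1 in total.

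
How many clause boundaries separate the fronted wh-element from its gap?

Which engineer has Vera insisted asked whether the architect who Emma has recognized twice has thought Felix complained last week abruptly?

"which engineer" is extracted from the subject of "asked".
Boundaries crossed, outermost first: [Ø] — 1 in total.

1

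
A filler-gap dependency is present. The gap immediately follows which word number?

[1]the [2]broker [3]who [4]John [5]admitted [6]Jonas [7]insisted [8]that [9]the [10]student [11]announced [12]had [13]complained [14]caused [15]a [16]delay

11

The displaced element is "the broker" (word 2).
It is linked across 3 clause boundaries (Ø → that → Ø).
It functions as the subject of "complained", so the gap sits immediately after word 11 ("announced").
Base order: John admitted Jonas insisted that the student announced that the broker had complained.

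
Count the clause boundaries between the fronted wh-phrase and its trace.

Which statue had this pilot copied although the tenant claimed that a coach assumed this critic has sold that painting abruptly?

"which statue" originates inside the matrix clause — no clause boundary is crossed.

0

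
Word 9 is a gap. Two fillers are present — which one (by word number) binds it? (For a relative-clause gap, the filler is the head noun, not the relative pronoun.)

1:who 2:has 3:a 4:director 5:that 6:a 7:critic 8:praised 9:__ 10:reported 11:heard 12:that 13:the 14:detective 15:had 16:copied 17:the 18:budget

4

The marked gap is inside the relative clause, the direct object of "praised".
Its filler is the head noun "director" (via "that"), at word 4.
(The other dependency links word 1 to a gap after word 10.)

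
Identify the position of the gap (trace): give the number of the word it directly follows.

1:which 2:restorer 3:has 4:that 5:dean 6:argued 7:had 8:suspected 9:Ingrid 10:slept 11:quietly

6

The displaced element is "which restorer" (word 2).
It is linked across 1 clause boundary (Ø).
It functions as the subject of "suspected", so the gap sits immediately after word 6 ("argued").
Base order: That dean has argued that which restorer had suspected Ingrid slept quietly.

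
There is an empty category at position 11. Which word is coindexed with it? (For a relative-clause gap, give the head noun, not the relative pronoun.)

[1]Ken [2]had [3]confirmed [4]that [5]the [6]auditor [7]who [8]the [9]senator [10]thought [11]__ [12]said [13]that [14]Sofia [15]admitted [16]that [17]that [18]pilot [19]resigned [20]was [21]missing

The gap at 11 is the subject of "said", inside a relative clause.
The relative pronoun is "who" (word 7); it is bound by the head noun immediately before it.
Its filler is the head noun "auditor", at word 6.

6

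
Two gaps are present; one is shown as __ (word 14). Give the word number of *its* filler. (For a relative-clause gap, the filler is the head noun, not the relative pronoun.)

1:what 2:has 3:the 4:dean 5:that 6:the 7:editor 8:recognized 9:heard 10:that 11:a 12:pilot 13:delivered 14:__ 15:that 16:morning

The marked gap is the direct object of "delivered".
Its filler is the fronted wh-phrase "what", at word 1.
(The other dependency links word 4 to a gap after word 8.)

1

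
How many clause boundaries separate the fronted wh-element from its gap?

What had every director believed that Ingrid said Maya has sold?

"what" is extracted from the object of "sold".
Boundaries crossed, outermost first: [that], [Ø] — 2 in total.

2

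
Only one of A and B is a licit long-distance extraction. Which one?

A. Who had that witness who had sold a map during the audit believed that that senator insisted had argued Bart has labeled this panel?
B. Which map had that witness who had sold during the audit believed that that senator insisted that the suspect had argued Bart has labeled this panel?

In B, the wh-phrase is extracted from inside a complex-NP island (relative clause) (introduced by "who"), which blocks movement.
In A, the extraction path crosses only that-complement boundaries, which are transparent.
So A is grammatical.

A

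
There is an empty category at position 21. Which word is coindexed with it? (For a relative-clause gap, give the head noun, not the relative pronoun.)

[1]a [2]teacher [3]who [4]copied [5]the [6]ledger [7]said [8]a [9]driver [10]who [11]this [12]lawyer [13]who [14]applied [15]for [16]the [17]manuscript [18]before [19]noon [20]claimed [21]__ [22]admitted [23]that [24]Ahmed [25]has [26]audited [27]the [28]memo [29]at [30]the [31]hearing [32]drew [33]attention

9

The gap at 21 is the subject of "admitted", inside a relative clause.
The relative pronoun is "who" (word 10); it is bound by the head noun immediately before it.
Its filler is the head noun "driver", at word 9.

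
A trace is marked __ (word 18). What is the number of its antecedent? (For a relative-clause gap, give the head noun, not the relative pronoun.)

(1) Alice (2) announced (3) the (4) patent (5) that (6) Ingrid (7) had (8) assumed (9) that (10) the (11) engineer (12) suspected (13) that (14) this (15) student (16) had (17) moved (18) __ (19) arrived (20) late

The gap at 18 is the object of "moved", inside a relative clause.
The relative pronoun is "that" (word 5); it is bound by the head noun immediately before it.
Its filler is the head noun "patent", at word 4.

4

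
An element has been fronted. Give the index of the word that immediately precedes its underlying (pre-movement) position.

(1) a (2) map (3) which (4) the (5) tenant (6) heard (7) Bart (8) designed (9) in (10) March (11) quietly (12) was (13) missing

The displaced element is "a map" (word 2).
It is linked across 1 clause boundary (Ø).
It functions as the direct object of "designed", so the gap sits immediately after word 8 ("designed").
Base order: The tenant heard Bart designed a map in March quietly.

8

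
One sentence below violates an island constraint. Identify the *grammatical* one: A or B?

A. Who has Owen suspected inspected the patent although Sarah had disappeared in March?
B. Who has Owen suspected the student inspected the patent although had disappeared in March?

In B, the wh-phrase is extracted from inside an adjunct island (introduced by "although"), which blocks movement.
In A, the extraction path crosses only that-complement boundaries, which are transparent.
So A is grammatical.

A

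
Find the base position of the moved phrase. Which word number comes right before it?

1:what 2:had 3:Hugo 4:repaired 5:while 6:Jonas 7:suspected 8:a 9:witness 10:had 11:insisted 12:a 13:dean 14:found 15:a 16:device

4

The displaced element is "what" (word 1).
It functions as the direct object of "repaired", so the gap sits immediately after word 4 ("repaired").
Base order: Hugo had repaired what while Jonas suspected a witness had insisted a dean found a device.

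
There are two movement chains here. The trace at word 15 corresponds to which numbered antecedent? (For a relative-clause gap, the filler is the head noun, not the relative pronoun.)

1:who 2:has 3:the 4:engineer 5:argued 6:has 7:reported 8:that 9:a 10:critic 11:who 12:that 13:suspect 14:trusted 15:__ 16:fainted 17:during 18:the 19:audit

10

The marked gap is inside the relative clause, the direct object of "trusted".
Its filler is the head noun "critic" (via "who"), at word 10.
(The other dependency links word 1 to a gap after word 5.)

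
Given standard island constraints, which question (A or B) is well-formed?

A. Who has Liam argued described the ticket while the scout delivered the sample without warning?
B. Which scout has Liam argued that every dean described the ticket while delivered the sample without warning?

A

In B, the wh-phrase is extracted from inside an adjunct island (introduced by "while"), which blocks movement.
In A, the extraction path crosses only that-complement boundaries, which are transparent.
So A is grammatical.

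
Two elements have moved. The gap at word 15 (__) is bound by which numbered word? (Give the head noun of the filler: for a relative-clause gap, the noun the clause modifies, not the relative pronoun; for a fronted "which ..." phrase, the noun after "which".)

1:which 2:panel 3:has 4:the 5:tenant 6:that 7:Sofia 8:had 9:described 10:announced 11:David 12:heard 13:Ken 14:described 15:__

2

The marked gap is the direct object of "described".
Its filler is the fronted wh-phrase "which panel", at word 2.
(The other dependency links word 5 to a gap after word 9.)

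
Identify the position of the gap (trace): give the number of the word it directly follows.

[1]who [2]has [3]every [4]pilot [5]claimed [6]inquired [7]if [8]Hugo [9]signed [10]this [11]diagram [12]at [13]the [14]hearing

5

The displaced element is "who" (word 1).
It is linked across 1 clause boundary (Ø).
It functions as the subject of "inquired", so the gap sits immediately after word 5 ("claimed").
Base order: Every pilot has claimed that who inquired if Hugo signed this diagram at the hearing.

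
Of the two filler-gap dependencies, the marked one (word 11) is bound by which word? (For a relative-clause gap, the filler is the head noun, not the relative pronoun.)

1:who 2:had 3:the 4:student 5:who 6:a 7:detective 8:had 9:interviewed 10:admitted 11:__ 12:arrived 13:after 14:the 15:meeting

The marked gap is the subject of "arrived".
Its filler is the fronted wh-phrase "who", at word 1.
(The other dependency links word 4 to a gap after word 9.)

1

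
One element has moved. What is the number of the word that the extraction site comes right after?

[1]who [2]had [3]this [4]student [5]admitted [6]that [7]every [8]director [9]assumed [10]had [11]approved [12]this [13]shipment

9

The displaced element is "who" (word 1).
It is linked across 2 clause boundaries (that → Ø).
It functions as the subject of "approved", so the gap sits immediately after word 9 ("assumed").
Base order: This student had admitted that every director assumed that who had approved this shipment.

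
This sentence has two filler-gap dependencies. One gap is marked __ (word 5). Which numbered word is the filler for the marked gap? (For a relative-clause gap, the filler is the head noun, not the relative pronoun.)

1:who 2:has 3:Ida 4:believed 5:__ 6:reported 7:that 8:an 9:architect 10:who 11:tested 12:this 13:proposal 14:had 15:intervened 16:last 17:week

1

The marked gap is the subject of "reported".
Its filler is the fronted wh-phrase "who", at word 1.
(The other dependency links word 9 to a gap after word 10.)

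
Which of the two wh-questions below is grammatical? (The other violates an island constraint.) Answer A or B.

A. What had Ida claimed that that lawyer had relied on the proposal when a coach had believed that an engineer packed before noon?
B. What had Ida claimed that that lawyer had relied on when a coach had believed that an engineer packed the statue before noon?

In A, the wh-phrase is extracted from inside an adjunct island (introduced by "when"), which blocks movement.
In B, the extraction path crosses only that-complement boundaries, which are transparent.
So B is grammatical.

B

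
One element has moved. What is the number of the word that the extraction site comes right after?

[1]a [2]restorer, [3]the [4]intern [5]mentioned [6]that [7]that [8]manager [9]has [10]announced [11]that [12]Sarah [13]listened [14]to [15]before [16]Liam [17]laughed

The displaced element is "a restorer" (word 2).
It is linked across 2 clause boundaries (that → that).
It functions as the object of the preposition "to" of "listened", so the gap sits immediately after word 14 ("to").
Base order: The intern mentioned that that manager has announced that Sarah listened to a restorer before Liam laughed.

14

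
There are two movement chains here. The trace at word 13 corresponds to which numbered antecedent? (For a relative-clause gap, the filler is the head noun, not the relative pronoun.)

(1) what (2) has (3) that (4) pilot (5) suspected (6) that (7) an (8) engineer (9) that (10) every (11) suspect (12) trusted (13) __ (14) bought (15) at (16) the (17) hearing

The marked gap is inside the relative clause, the direct object of "trusted".
Its filler is the head noun "engineer" (via "that"), at word 8.
(The other dependency links word 1 to a gap after word 14.)

8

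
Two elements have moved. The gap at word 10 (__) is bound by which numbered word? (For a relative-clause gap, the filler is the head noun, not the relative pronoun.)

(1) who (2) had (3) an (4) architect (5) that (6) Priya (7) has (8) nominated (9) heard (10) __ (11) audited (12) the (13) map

1

The marked gap is the subject of "audited".
Its filler is the fronted wh-phrase "who", at word 1.
(The other dependency links word 4 to a gap after word 8.)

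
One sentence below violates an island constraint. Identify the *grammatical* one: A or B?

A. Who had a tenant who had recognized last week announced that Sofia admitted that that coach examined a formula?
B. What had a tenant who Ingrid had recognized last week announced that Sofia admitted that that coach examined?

In A, the wh-phrase is extracted from inside a complex-NP island (relative clause) (introduced by "who"), which blocks movement.
In B, the extraction path crosses only that-complement boundaries, which are transparent.
So B is grammatical.

B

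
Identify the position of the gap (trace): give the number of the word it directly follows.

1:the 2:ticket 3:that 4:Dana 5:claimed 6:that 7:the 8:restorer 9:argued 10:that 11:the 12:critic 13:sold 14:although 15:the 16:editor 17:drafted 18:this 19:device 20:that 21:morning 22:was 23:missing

The displaced element is "the ticket" (word 2).
It is linked across 2 clause boundaries (that → that).
It functions as the direct object of "sold", so the gap sits immediately after word 13 ("sold").
Base order: Dana claimed that the restorer argued that the critic sold the ticket although the editor drafted this device that morning.

13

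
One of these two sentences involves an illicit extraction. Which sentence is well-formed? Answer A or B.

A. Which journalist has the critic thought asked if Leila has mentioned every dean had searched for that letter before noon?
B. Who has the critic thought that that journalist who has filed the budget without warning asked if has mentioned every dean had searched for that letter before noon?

A

In B, the wh-phrase is extracted from inside a wh-island (introduced by "if"), which blocks movement.
In A, the extraction path crosses only that-complement boundaries, which are transparent.
So A is grammatical.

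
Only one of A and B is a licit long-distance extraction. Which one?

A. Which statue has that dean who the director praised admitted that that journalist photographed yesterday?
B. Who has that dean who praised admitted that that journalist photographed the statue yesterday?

A

In B, the wh-phrase is extracted from inside a complex-NP island (relative clause) (introduced by "who"), which blocks movement.
In A, the extraction path crosses only that-complement boundaries, which are transparent.
So A is grammatical.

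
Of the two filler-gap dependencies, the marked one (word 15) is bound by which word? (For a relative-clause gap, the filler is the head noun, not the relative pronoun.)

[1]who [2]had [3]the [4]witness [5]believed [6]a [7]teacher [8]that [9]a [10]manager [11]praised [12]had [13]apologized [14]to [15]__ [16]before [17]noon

1

The marked gap is the object of the preposition "to" of "apologized".
Its filler is the fronted wh-phrase "who", at word 1.
(The other dependency links word 7 to a gap after word 11.)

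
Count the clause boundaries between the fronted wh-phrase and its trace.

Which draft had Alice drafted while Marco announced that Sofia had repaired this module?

0

"which draft" originates inside the matrix clause — no clause boundary is crossed.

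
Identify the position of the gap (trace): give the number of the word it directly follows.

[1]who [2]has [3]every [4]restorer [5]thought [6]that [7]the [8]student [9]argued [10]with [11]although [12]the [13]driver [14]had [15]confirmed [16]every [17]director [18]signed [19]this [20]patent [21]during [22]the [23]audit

10

The displaced element is "who" (word 1).
It is linked across 1 clause boundary (that).
It functions as the object of the preposition "with" of "argued", so the gap sits immediately after word 10 ("with").
Base order: Every restorer has thought that the student argued with who although the driver had confirmed every director signed this patent during the audit.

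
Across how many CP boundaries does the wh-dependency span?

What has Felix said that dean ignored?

1

"what" is extracted from the object of "ignored".
Boundaries crossed, outermost first: [Ø] — 1 in total.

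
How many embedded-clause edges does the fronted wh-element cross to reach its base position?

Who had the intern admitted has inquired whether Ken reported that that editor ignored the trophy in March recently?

1

"who" is extracted from the subject of "inquired".
Boundaries crossed, outermost first: [Ø] — 1 in total.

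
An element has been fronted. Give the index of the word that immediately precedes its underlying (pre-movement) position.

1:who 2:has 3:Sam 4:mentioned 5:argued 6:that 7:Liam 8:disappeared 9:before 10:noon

4

The displaced element is "who" (word 1).
It is linked across 1 clause boundary (Ø).
It functions as the subject of "argued", so the gap sits immediately after word 4 ("mentioned").
Base order: Sam has mentioned who argued that Liam disappeared before noon.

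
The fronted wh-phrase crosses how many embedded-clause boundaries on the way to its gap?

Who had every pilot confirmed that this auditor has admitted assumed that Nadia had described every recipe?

2

"who" is extracted from the subject of "assumed".
Boundaries crossed, outermost first: [that], [Ø] — 2 in total.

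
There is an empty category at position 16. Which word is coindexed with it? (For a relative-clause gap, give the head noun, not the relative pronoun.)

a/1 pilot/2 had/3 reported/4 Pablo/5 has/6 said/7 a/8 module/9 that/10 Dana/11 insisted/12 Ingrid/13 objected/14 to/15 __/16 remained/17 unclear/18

The gap at 16 is the prepositional object of "objected", inside a relative clause.
The relative pronoun is "that" (word 10); it is bound by the head noun immediately before it.
Its filler is the head noun "module", at word 9.

9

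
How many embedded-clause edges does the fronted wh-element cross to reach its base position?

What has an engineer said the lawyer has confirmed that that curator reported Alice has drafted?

"what" is extracted from the object of "drafted".
Boundaries crossed, outermost first: [Ø], [that], [Ø] — 3 in total.

3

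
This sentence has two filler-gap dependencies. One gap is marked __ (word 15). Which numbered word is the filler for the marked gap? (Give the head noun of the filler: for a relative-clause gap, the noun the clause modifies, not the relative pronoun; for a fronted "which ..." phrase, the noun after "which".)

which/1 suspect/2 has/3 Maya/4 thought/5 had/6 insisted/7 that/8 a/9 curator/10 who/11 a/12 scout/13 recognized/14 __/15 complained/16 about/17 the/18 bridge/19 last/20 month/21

The marked gap is inside the relative clause, the direct object of "recognized".
Its filler is the head noun "curator" (via "who"), at word 10.
(The other dependency links word 2 to a gap after word 5.)

10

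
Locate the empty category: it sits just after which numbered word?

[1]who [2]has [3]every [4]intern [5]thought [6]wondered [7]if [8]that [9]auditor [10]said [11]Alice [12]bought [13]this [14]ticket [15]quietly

5

The displaced element is "who" (word 1).
It is linked across 1 clause boundary (Ø).
It functions as the subject of "wondered", so the gap sits immediately after word 5 ("thought").
Base order: Every intern has thought that who wondered if that auditor said Alice bought this ticket quietly.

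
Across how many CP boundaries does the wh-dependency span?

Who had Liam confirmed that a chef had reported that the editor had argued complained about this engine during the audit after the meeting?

"who" is extracted from the subject of "complained".
Boundaries crossed, outermost first: [that], [that], [Ø] — 3 in total.

3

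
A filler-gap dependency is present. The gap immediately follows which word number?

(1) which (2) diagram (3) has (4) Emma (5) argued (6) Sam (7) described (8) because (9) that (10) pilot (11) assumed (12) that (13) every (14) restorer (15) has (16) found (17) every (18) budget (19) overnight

7

The displaced element is "which diagram" (word 2).
It is linked across 1 clause boundary (Ø).
It functions as the direct object of "described", so the gap sits immediately after word 7 ("described").
Base order: Emma has argued Sam described which diagram because that pilot assumed that every restorer has found every budget overnight.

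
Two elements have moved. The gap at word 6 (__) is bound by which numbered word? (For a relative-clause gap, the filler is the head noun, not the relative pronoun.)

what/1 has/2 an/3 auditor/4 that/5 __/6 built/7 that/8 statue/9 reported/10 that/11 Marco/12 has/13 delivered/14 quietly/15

4

The marked gap is inside the relative clause, the subject of "built".
Its filler is the head noun "auditor" (via "that"), at word 4.
(The other dependency links word 1 to a gap after word 14.)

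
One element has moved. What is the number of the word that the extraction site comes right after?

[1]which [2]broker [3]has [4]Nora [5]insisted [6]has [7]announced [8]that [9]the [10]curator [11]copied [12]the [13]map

5

The displaced element is "which broker" (word 2).
It is linked across 1 clause boundary (Ø).
It functions as the subject of "announced", so the gap sits immediately after word 5 ("insisted").
Base order: Nora has insisted which broker has announced that the curator copied the map.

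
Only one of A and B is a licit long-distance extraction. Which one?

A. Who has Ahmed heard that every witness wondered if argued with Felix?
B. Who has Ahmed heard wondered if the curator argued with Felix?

B

In A, the wh-phrase is extracted from inside a wh-island (introduced by "if"), which blocks movement.
In B, the extraction path crosses only that-complement boundaries, which are transparent.
So B is grammatical.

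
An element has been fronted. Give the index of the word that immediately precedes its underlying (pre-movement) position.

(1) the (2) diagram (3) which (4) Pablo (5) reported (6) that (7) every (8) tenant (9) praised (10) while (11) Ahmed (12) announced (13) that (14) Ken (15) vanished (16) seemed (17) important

9

The displaced element is "the diagram" (word 2).
It is linked across 1 clause boundary (that).
It functions as the direct object of "praised", so the gap sits immediately after word 9 ("praised").
Base order: Pablo reported that every tenant praised the diagram while Ahmed announced that Ken vanished.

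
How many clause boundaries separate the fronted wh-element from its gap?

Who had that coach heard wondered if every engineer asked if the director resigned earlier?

1

"who" is extracted from the subject of "wondered".
Boundaries crossed, outermost first: [Ø] — 1 in total.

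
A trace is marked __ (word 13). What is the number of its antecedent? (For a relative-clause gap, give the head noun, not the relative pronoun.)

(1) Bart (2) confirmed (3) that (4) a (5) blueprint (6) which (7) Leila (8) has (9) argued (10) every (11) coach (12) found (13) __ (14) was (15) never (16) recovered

The gap at 13 is the object of "found", inside a relative clause.
The relative pronoun is "which" (word 6); it is bound by the head noun immediately before it.
Its filler is the head noun "blueprint", at word 5.

5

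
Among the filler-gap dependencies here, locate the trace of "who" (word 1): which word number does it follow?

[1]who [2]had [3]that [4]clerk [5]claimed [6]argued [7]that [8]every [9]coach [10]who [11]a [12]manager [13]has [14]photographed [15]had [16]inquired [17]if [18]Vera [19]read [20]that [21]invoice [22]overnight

5

The displaced element is "who" (word 1).
It is linked across 1 clause boundary (Ø).
It functions as the subject of "argued", so the gap sits immediately after word 5 ("claimed").
Base order: That clerk had claimed that who argued that every coach who a manager has photographed had inquired if Vera read that invoice overnight.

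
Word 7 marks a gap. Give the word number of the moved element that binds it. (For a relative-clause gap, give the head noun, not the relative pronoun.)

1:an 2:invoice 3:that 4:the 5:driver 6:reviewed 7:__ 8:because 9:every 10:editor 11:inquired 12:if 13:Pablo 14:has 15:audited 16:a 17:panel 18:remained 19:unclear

2

The gap at 7 is the object of "reviewed", inside a relative clause.
The relative pronoun is "that" (word 3); it is bound by the head noun immediately before it.
Its filler is the head noun "invoice", at word 2.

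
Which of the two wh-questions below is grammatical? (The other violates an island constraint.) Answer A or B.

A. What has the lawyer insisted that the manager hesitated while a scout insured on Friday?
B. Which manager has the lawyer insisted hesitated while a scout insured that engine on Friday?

B

In A, the wh-phrase is extracted from inside an adjunct island (introduced by "while"), which blocks movement.
In B, the extraction path crosses only that-complement boundaries, which are transparent.
So B is grammatical.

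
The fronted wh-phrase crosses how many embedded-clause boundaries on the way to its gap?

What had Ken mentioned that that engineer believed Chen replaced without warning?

"what" is extracted from the object of "replaced".
Boundaries crossed, outermost first: [that], [Ø] — 2 in total.

2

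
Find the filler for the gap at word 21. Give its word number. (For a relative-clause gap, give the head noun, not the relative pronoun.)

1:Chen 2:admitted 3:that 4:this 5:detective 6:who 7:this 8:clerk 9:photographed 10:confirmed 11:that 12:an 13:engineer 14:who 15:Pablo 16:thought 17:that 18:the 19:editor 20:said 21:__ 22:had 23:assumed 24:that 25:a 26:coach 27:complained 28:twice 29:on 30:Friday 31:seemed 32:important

13

The gap at 21 is the subject of "assumed", inside a relative clause.
The relative pronoun is "who" (word 14); it is bound by the head noun immediately before it.
Its filler is the head noun "engineer", at word 13.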